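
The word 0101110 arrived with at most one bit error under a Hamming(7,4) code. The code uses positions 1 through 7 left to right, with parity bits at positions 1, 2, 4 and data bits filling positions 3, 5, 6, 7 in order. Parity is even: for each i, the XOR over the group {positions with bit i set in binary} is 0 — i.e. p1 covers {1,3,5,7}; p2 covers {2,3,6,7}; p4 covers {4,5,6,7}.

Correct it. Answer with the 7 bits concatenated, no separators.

0101010

s1 (pos 1,3,5,7): 0⊕0⊕1⊕0 = 1
s2 (pos 2,3,6,7): 1⊕0⊕1⊕0 = 0
s4 (pos 4,5,6,7): 1⊕1⊕1⊕0 = 1
Syndrome s4…s1 = 101 → error at position 5.
Flip position 5: 0101110 → 0101010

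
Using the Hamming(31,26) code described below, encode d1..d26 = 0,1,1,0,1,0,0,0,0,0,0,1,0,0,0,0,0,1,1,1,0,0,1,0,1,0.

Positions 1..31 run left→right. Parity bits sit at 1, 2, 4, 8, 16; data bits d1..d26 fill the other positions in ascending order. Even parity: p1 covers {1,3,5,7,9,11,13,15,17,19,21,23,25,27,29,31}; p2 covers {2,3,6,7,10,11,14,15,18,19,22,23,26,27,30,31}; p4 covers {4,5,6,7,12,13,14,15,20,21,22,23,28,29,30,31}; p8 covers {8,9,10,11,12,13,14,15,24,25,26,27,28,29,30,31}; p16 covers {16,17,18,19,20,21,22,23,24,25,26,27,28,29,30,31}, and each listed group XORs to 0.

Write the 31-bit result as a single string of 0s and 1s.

Place data at non-parity positions: p1 p2 0 p4 1 1 0 p8 1 0 0 0 0 0 0 p16 1 0 0 0 0 0 1 1 1 0 0 1 0 1 0
p1 (pos 1,3,5,7,9,11,13,15,17,19,21,23,25,27,29,31): XOR of data positions = 0⊕1⊕0⊕1⊕0⊕0⊕0⊕1⊕0⊕0⊕1⊕1⊕0⊕0⊕0 = 1
p2 (pos 2,3,6,7,10,11,14,15,18,19,22,23,26,27,30,31): XOR of data positions = 0⊕1⊕0⊕0⊕0⊕0⊕0⊕0⊕0⊕0⊕1⊕0⊕0⊕1⊕0 = 1
p4 (pos 4,5,6,7,12,13,14,15,20,21,22,23,28,29,30,31): XOR of data positions = 1⊕1⊕0⊕0⊕0⊕0⊕0⊕0⊕0⊕0⊕1⊕1⊕0⊕1⊕0 = 1
p8 (pos 8,9,10,11,12,13,14,15,24,25,26,27,28,29,30,31): XOR of data positions = 1⊕0⊕0⊕0⊕0⊕0⊕0⊕1⊕1⊕0⊕0⊕1⊕0⊕1⊕0 = 1
p16 (pos 16,17,18,19,20,21,22,23,24,25,26,27,28,29,30,31): XOR of data positions = 1⊕0⊕0⊕0⊕0⊕0⊕1⊕1⊕1⊕0⊕0⊕1⊕0⊕1⊕0 = 0
Codeword: 1101110110000000100000111001010

1101110110000000100000111001010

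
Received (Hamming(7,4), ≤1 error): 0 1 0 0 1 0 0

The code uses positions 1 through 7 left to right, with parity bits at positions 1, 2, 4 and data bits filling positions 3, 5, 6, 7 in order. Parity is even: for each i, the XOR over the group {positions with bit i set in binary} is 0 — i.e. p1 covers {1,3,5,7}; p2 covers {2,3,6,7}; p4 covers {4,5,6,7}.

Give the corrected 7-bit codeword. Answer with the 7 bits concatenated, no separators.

0100101

s1 (pos 1,3,5,7): 0⊕0⊕1⊕0 = 1
s2 (pos 2,3,6,7): 1⊕0⊕0⊕0 = 1
s4 (pos 4,5,6,7): 0⊕1⊕0⊕0 = 1
Syndrome s4…s1 = 111 → error at position 7.
Flip position 7: 0100100 → 0100101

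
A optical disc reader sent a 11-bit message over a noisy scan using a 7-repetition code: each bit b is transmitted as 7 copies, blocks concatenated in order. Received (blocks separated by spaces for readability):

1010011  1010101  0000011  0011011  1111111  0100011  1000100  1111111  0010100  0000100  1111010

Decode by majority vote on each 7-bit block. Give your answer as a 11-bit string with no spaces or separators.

11011001001

Block 1 (1010011): 4 ones → 1
Block 2 (1010101): 4 ones → 1
Block 3 (0000011): 2 ones → 0
Block 4 (0011011): 4 ones → 1
Block 5 (1111111): 7 ones → 1
Block 6 (0100011): 3 ones → 0
Block 7 (1000100): 2 ones → 0
Block 8 (1111111): 7 ones → 1
Block 9 (0010100): 2 ones → 0
Block 10 (0000100): 1 one → 0
Block 11 (1111010): 5 ones → 1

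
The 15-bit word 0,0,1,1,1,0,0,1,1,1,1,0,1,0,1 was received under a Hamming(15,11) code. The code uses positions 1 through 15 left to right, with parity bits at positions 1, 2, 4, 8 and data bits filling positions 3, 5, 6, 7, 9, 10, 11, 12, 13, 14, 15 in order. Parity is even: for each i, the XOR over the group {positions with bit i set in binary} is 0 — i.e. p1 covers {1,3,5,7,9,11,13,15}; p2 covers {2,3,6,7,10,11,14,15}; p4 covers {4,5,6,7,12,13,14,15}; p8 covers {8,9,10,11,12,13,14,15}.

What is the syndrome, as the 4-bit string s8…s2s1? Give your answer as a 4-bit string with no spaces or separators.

s1 (pos 1,3,5,7,9,11,13,15): 0⊕1⊕1⊕0⊕1⊕1⊕1⊕1 = 0
s2 (pos 2,3,6,7,10,11,14,15): 0⊕1⊕0⊕0⊕1⊕1⊕0⊕1 = 0
s4 (pos 4,5,6,7,12,13,14,15): 1⊕1⊕0⊕0⊕0⊕1⊕0⊕1 = 0
s8 (pos 8,9,10,11,12,13,14,15): 1⊕1⊕1⊕1⊕0⊕1⊕0⊕1 = 0
Syndrome s8…s1 = 0000 → no error.

0000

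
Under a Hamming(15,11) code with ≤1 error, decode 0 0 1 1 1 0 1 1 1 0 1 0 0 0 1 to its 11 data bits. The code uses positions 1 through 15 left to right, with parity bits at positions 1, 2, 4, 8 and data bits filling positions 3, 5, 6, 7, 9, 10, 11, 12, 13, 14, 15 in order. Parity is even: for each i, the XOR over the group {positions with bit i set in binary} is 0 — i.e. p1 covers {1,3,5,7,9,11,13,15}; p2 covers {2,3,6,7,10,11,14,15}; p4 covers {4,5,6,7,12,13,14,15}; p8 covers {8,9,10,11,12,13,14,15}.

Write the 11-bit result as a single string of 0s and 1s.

11011010001

s1 (pos 1,3,5,7,9,11,13,15): 0⊕1⊕1⊕1⊕1⊕1⊕0⊕1 = 0
s2 (pos 2,3,6,7,10,11,14,15): 0⊕1⊕0⊕1⊕0⊕1⊕0⊕1 = 0
s4 (pos 4,5,6,7,12,13,14,15): 1⊕1⊕0⊕1⊕0⊕0⊕0⊕1 = 0
s8 (pos 8,9,10,11,12,13,14,15): 1⊕1⊕0⊕1⊕0⊕0⊕0⊕1 = 0
Syndrome s8…s1 = 0000 → no error.
Read data bits from positions 3,5,6,7,9,10,11,12,13,14,15: 11011010001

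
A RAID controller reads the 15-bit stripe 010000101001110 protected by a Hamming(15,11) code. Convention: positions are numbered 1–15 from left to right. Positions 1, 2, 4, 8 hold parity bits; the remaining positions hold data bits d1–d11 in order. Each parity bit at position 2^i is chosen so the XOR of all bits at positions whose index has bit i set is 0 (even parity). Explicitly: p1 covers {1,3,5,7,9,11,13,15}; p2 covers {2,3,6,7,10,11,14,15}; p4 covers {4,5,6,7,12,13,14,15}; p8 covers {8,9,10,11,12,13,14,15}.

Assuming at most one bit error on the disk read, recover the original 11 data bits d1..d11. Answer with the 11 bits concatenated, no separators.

s1 (pos 1,3,5,7,9,11,13,15): 0⊕0⊕0⊕1⊕1⊕0⊕1⊕0 = 1
s2 (pos 2,3,6,7,10,11,14,15): 1⊕0⊕0⊕1⊕0⊕0⊕1⊕0 = 1
s4 (pos 4,5,6,7,12,13,14,15): 0⊕0⊕0⊕1⊕1⊕1⊕1⊕0 = 0
s8 (pos 8,9,10,11,12,13,14,15): 0⊕1⊕0⊕0⊕1⊕1⊕1⊕0 = 0
Syndrome s8…s1 = 0011 → error at position 3.
Flip position 3: 010000101001110 → 011000101001110
Read data bits from positions 3,5,6,7,9,10,11,12,13,14,15: 10011001110

10011001110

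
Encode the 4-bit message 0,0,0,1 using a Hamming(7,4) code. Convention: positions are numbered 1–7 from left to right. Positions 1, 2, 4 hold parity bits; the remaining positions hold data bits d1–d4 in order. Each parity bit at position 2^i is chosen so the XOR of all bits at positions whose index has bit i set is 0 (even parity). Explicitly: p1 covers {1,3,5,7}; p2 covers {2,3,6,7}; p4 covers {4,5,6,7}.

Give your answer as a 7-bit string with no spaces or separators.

Place data at non-parity positions: p1 p2 0 p4 0 0 1
p1 (pos 1,3,5,7): XOR of data positions = 0⊕0⊕1 = 1
p2 (pos 2,3,6,7): XOR of data positions = 0⊕0⊕1 = 1
p4 (pos 4,5,6,7): XOR of data positions = 0⊕0⊕1 = 1
Codeword: 1101001

1101001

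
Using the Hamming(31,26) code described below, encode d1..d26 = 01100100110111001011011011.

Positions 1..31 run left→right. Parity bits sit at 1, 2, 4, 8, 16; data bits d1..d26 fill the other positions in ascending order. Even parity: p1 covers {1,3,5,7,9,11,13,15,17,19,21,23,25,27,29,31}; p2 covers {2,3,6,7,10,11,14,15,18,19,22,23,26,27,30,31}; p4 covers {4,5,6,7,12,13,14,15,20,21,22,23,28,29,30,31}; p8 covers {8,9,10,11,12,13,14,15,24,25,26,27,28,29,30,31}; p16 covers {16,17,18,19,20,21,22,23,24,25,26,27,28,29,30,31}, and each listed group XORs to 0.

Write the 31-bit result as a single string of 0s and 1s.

Place data at non-parity positions: p1 p2 0 p4 1 1 0 p8 0 1 0 0 1 1 0 p16 1 1 1 0 0 1 0 1 1 0 1 1 0 1 1
p1 (pos 1,3,5,7,9,11,13,15,17,19,21,23,25,27,29,31): XOR of data positions = 0⊕1⊕0⊕0⊕0⊕1⊕0⊕1⊕1⊕0⊕0⊕1⊕1⊕0⊕1 = 1
p2 (pos 2,3,6,7,10,11,14,15,18,19,22,23,26,27,30,31): XOR of data positions = 0⊕1⊕0⊕1⊕0⊕1⊕0⊕1⊕1⊕1⊕0⊕0⊕1⊕1⊕1 = 1
p4 (pos 4,5,6,7,12,13,14,15,20,21,22,23,28,29,30,31): XOR of data positions = 1⊕1⊕0⊕0⊕1⊕1⊕0⊕0⊕0⊕1⊕0⊕1⊕0⊕1⊕1 = 0
p8 (pos 8,9,10,11,12,13,14,15,24,25,26,27,28,29,30,31): XOR of data positions = 0⊕1⊕0⊕0⊕1⊕1⊕0⊕1⊕1⊕0⊕1⊕1⊕0⊕1⊕1 = 1
p16 (pos 16,17,18,19,20,21,22,23,24,25,26,27,28,29,30,31): XOR of data positions = 1⊕1⊕1⊕0⊕0⊕1⊕0⊕1⊕1⊕0⊕1⊕1⊕0⊕1⊕1 = 0
Codeword: 1100110101001100111001011011011

1100110101001100111001011011011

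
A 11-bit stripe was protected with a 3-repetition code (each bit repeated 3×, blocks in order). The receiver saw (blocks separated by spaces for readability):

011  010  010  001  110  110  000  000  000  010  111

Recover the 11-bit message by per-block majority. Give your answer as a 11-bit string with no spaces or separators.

Block 1 (011): 2 ones → 1
Block 2 (010): 1 one → 0
Block 3 (010): 1 one → 0
Block 4 (001): 1 one → 0
Block 5 (110): 2 ones → 1
Block 6 (110): 2 ones → 1
Block 7 (000): 0 ones → 0
Block 8 (000): 0 ones → 0
Block 9 (000): 0 ones → 0
Block 10 (010): 1 one → 0
Block 11 (111): 3 ones → 1

10001100001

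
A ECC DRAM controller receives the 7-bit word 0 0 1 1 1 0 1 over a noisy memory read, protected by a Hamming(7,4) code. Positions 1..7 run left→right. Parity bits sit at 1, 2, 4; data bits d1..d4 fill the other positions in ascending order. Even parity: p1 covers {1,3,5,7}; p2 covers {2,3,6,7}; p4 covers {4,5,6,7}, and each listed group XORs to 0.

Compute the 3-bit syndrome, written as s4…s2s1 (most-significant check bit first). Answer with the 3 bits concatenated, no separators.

101

s1 (pos 1,3,5,7): 0⊕1⊕1⊕1 = 1
s2 (pos 2,3,6,7): 0⊕1⊕0⊕1 = 0
s4 (pos 4,5,6,7): 1⊕1⊕0⊕1 = 1
Syndrome s4…s1 = 101 → error at position 5.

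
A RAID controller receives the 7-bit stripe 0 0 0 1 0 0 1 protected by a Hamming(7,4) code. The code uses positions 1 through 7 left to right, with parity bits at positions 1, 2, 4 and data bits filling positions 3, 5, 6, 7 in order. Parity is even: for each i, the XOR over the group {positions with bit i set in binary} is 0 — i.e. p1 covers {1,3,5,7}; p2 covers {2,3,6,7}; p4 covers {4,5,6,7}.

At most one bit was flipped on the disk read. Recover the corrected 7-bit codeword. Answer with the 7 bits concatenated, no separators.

0011001

s1 (pos 1,3,5,7): 0⊕0⊕0⊕1 = 1
s2 (pos 2,3,6,7): 0⊕0⊕0⊕1 = 1
s4 (pos 4,5,6,7): 1⊕0⊕0⊕1 = 0
Syndrome s4…s1 = 011 → error at position 3.
Flip position 3: 0001001 → 0011001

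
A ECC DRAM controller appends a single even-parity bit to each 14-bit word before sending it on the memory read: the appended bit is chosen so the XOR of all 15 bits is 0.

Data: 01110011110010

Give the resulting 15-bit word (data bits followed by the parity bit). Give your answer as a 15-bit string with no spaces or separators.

XOR of the 14 data bits: 0⊕1⊕1⊕1⊕0⊕0⊕1⊕1⊕1⊕1⊕0⊕0⊕1⊕0 = 0
Parity bit = 0 (so all 15 bits XOR to 0).

011100111100100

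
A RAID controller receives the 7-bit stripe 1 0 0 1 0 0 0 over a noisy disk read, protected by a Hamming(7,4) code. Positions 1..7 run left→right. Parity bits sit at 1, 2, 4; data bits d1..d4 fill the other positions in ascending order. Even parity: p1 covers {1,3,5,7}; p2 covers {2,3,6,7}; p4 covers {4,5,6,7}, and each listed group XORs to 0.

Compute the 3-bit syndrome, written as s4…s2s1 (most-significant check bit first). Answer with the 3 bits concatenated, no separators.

101

s1 (pos 1,3,5,7): 1⊕0⊕0⊕0 = 1
s2 (pos 2,3,6,7): 0⊕0⊕0⊕0 = 0
s4 (pos 4,5,6,7): 1⊕0⊕0⊕0 = 1
Syndrome s4…s1 = 101 → error at position 5.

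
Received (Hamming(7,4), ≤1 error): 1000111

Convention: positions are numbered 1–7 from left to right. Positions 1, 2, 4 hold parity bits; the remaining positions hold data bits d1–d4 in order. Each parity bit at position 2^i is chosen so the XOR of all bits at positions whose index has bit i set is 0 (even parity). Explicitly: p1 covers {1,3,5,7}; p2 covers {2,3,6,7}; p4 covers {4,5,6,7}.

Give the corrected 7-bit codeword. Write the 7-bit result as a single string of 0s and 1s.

s1 (pos 1,3,5,7): 1⊕0⊕1⊕1 = 1
s2 (pos 2,3,6,7): 0⊕0⊕1⊕1 = 0
s4 (pos 4,5,6,7): 0⊕1⊕1⊕1 = 1
Syndrome s4…s1 = 101 → error at position 5.
Flip position 5: 1000111 → 1000011

1000011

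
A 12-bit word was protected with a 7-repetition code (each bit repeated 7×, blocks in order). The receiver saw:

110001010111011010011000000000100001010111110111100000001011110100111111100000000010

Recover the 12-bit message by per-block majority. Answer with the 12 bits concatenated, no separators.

011001101100

Block 1 (1100010): 3 ones → 0
Block 2 (1011101): 5 ones → 1
Block 3 (1010011): 4 ones → 1
Block 4 (0000000): 0 ones → 0
Block 5 (0010000): 1 one → 0
Block 6 (1010111): 5 ones → 1
Block 7 (1101111): 6 ones → 1
Block 8 (0000000): 0 ones → 0
Block 9 (1011110): 5 ones → 1
Block 10 (1001111): 5 ones → 1
Block 11 (1110000): 3 ones → 0
Block 12 (0000010): 1 one → 0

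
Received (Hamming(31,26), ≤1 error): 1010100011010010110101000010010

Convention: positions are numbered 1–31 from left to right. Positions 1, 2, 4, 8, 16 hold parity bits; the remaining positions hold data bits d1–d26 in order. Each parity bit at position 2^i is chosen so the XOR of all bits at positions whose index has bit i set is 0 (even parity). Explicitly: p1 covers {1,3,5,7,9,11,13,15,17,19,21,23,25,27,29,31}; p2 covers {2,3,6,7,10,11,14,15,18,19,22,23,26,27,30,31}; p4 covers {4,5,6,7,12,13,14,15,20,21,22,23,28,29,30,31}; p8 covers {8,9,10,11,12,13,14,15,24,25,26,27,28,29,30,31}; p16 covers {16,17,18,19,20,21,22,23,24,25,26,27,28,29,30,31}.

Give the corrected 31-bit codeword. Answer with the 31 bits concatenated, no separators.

1000100011010010110101000010010

s1 (pos 1,3,5,7,9,11,13,15,17,19,21,23,25,27,29,31): 1⊕1⊕1⊕0⊕1⊕0⊕0⊕1⊕1⊕0⊕0⊕0⊕0⊕1⊕0⊕0 = 1
s2 (pos 2,3,6,7,10,11,14,15,18,19,22,23,26,27,30,31): 0⊕1⊕0⊕0⊕1⊕0⊕0⊕1⊕1⊕0⊕1⊕0⊕0⊕1⊕1⊕0 = 1
s4 (pos 4,5,6,7,12,13,14,15,20,21,22,23,28,29,30,31): 0⊕1⊕0⊕0⊕1⊕0⊕0⊕1⊕1⊕0⊕1⊕0⊕0⊕0⊕1⊕0 = 0
s8 (pos 8,9,10,11,12,13,14,15,24,25,26,27,28,29,30,31): 0⊕1⊕1⊕0⊕1⊕0⊕0⊕1⊕0⊕0⊕0⊕1⊕0⊕0⊕1⊕0 = 0
s16 (pos 16,17,18,19,20,21,22,23,24,25,26,27,28,29,30,31): 0⊕1⊕1⊕0⊕1⊕0⊕1⊕0⊕0⊕0⊕0⊕1⊕0⊕0⊕1⊕0 = 0
Syndrome s16…s1 = 00011 → error at position 3.
Flip position 3: 1010100011010010110101000010010 → 1000100011010010110101000010010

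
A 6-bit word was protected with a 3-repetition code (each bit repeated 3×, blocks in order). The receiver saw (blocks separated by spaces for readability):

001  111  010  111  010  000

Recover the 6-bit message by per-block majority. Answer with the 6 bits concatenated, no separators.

010100

Block 1 (001): 1 one → 0
Block 2 (111): 3 ones → 1
Block 3 (010): 1 one → 0
Block 4 (111): 3 ones → 1
Block 5 (010): 1 one → 0
Block 6 (000): 0 ones → 0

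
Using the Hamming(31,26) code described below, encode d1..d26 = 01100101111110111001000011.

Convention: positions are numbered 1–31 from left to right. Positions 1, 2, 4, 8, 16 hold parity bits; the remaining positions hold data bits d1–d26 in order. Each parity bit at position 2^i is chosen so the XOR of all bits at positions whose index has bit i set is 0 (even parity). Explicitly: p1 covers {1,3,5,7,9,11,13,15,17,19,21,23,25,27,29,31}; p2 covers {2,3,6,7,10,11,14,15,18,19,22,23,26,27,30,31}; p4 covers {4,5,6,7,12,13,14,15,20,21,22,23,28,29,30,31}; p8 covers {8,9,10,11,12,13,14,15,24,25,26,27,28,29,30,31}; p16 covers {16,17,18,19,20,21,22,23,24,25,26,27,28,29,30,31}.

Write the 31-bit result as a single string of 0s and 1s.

1001110001011110110111001000011

Place data at non-parity positions: p1 p2 0 p4 1 1 0 p8 0 1 0 1 1 1 1 p16 1 1 0 1 1 1 0 0 1 0 0 0 0 1 1
p1 (pos 1,3,5,7,9,11,13,15,17,19,21,23,25,27,29,31): XOR of data positions = 0⊕1⊕0⊕0⊕0⊕1⊕1⊕1⊕0⊕1⊕0⊕1⊕0⊕0⊕1 = 1
p2 (pos 2,3,6,7,10,11,14,15,18,19,22,23,26,27,30,31): XOR of data positions = 0⊕1⊕0⊕1⊕0⊕1⊕1⊕1⊕0⊕1⊕0⊕0⊕0⊕1⊕1 = 0
p4 (pos 4,5,6,7,12,13,14,15,20,21,22,23,28,29,30,31): XOR of data positions = 1⊕1⊕0⊕1⊕1⊕1⊕1⊕1⊕1⊕1⊕0⊕0⊕0⊕1⊕1 = 1
p8 (pos 8,9,10,11,12,13,14,15,24,25,26,27,28,29,30,31): XOR of data positions = 0⊕1⊕0⊕1⊕1⊕1⊕1⊕0⊕1⊕0⊕0⊕0⊕0⊕1⊕1 = 0
p16 (pos 16,17,18,19,20,21,22,23,24,25,26,27,28,29,30,31): XOR of data positions = 1⊕1⊕0⊕1⊕1⊕1⊕0⊕0⊕1⊕0⊕0⊕0⊕0⊕1⊕1 = 0
Codeword: 1001110001011110110111001000011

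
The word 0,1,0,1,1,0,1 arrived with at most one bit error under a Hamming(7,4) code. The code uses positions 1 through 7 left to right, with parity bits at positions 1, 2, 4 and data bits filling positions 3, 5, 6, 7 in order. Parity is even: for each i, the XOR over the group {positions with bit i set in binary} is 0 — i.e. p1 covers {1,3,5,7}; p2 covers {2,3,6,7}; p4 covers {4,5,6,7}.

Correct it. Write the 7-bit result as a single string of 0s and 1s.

0100101

s1 (pos 1,3,5,7): 0⊕0⊕1⊕1 = 0
s2 (pos 2,3,6,7): 1⊕0⊕0⊕1 = 0
s4 (pos 4,5,6,7): 1⊕1⊕0⊕1 = 1
Syndrome s4…s1 = 100 → error at position 4.
Flip position 4: 0101101 → 0100101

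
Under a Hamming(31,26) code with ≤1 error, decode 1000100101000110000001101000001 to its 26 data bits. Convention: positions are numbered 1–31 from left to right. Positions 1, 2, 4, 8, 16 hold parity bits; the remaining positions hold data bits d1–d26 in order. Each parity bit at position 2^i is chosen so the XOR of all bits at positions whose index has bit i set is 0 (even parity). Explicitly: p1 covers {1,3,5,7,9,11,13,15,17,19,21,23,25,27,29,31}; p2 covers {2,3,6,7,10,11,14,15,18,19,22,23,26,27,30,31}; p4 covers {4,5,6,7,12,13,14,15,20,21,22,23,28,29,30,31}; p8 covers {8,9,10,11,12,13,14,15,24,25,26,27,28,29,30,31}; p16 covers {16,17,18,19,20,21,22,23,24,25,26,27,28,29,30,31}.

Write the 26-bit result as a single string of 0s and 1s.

01000100011000001101000001

s1 (pos 1,3,5,7,9,11,13,15,17,19,21,23,25,27,29,31): 1⊕0⊕1⊕0⊕0⊕0⊕0⊕1⊕0⊕0⊕0⊕1⊕1⊕0⊕0⊕1 = 0
s2 (pos 2,3,6,7,10,11,14,15,18,19,22,23,26,27,30,31): 0⊕0⊕0⊕0⊕1⊕0⊕1⊕1⊕0⊕0⊕1⊕1⊕0⊕0⊕0⊕1 = 0
s4 (pos 4,5,6,7,12,13,14,15,20,21,22,23,28,29,30,31): 0⊕1⊕0⊕0⊕0⊕0⊕1⊕1⊕0⊕0⊕1⊕1⊕0⊕0⊕0⊕1 = 0
s8 (pos 8,9,10,11,12,13,14,15,24,25,26,27,28,29,30,31): 1⊕0⊕1⊕0⊕0⊕0⊕1⊕1⊕0⊕1⊕0⊕0⊕0⊕0⊕0⊕1 = 0
s16 (pos 16,17,18,19,20,21,22,23,24,25,26,27,28,29,30,31): 0⊕0⊕0⊕0⊕0⊕0⊕1⊕1⊕0⊕1⊕0⊕0⊕0⊕0⊕0⊕1 = 0
Syndrome s16…s1 = 00000 → no error.
Read data bits from positions 3,5,6,7,9,10,11,12,13,14,15,17,18,19,20,21,22,23,24,25,26,27,28,29,30,31: 01000100011000001101000001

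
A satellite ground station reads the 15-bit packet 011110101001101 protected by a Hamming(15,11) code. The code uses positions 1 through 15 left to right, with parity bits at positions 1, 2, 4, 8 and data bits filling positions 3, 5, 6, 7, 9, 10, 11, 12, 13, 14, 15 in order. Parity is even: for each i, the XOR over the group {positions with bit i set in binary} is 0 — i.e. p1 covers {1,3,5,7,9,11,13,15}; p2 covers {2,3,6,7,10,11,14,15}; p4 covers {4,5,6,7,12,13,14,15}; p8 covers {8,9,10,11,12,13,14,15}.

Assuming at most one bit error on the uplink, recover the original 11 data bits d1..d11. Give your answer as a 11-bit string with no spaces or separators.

s1 (pos 1,3,5,7,9,11,13,15): 0⊕1⊕1⊕1⊕1⊕0⊕1⊕1 = 0
s2 (pos 2,3,6,7,10,11,14,15): 1⊕1⊕0⊕1⊕0⊕0⊕0⊕1 = 0
s4 (pos 4,5,6,7,12,13,14,15): 1⊕1⊕0⊕1⊕1⊕1⊕0⊕1 = 0
s8 (pos 8,9,10,11,12,13,14,15): 0⊕1⊕0⊕0⊕1⊕1⊕0⊕1 = 0
Syndrome s8…s1 = 0000 → no error.
Read data bits from positions 3,5,6,7,9,10,11,12,13,14,15: 11011001101

11011001101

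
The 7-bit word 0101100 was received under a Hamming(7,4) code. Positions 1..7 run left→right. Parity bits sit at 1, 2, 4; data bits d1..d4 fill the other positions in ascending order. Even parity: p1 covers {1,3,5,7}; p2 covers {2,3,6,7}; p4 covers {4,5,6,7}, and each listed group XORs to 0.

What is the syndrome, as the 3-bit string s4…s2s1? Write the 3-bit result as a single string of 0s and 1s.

011

s1 (pos 1,3,5,7): 0⊕0⊕1⊕0 = 1
s2 (pos 2,3,6,7): 1⊕0⊕0⊕0 = 1
s4 (pos 4,5,6,7): 1⊕1⊕0⊕0 = 0
Syndrome s4…s1 = 011 → error at position 3.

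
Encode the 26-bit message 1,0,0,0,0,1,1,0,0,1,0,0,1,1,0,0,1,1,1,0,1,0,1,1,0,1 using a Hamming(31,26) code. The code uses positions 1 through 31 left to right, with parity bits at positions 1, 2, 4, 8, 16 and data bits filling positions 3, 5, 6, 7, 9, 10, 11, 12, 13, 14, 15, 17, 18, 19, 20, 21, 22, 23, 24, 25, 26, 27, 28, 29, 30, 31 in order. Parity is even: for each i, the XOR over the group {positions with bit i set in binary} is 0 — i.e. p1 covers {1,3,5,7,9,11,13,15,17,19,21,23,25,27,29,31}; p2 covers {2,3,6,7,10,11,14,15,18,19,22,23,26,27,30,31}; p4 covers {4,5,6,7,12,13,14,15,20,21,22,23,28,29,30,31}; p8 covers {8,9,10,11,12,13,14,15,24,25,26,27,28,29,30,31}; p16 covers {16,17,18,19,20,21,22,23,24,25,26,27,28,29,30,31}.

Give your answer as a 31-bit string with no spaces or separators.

Place data at non-parity positions: p1 p2 1 p4 0 0 0 p8 0 1 1 0 0 1 0 p16 0 1 1 0 0 1 1 1 0 1 0 1 1 0 1
p1 (pos 1,3,5,7,9,11,13,15,17,19,21,23,25,27,29,31): XOR of data positions = 1⊕0⊕0⊕0⊕1⊕0⊕0⊕0⊕1⊕0⊕1⊕0⊕0⊕1⊕1 = 0
p2 (pos 2,3,6,7,10,11,14,15,18,19,22,23,26,27,30,31): XOR of data positions = 1⊕0⊕0⊕1⊕1⊕1⊕0⊕1⊕1⊕1⊕1⊕1⊕0⊕0⊕1 = 0
p4 (pos 4,5,6,7,12,13,14,15,20,21,22,23,28,29,30,31): XOR of data positions = 0⊕0⊕0⊕0⊕0⊕1⊕0⊕0⊕0⊕1⊕1⊕1⊕1⊕0⊕1 = 0
p8 (pos 8,9,10,11,12,13,14,15,24,25,26,27,28,29,30,31): XOR of data positions = 0⊕1⊕1⊕0⊕0⊕1⊕0⊕1⊕0⊕1⊕0⊕1⊕1⊕0⊕1 = 0
p16 (pos 16,17,18,19,20,21,22,23,24,25,26,27,28,29,30,31): XOR of data positions = 0⊕1⊕1⊕0⊕0⊕1⊕1⊕1⊕0⊕1⊕0⊕1⊕1⊕0⊕1 = 1
Codeword: 0010000001100101011001110101101

0010000001100101011001110101101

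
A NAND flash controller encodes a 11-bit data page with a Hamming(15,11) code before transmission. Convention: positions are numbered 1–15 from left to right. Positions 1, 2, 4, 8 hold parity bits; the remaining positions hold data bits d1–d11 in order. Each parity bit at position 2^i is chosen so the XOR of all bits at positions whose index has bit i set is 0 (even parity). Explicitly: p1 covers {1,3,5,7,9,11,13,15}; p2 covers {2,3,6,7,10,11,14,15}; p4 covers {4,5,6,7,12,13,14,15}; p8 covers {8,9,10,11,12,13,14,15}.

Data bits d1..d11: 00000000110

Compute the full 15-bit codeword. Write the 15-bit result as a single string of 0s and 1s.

Place data at non-parity positions: p1 p2 0 p4 0 0 0 p8 0 0 0 0 1 1 0
p1 (pos 1,3,5,7,9,11,13,15): XOR of data positions = 0⊕0⊕0⊕0⊕0⊕1⊕0 = 1
p2 (pos 2,3,6,7,10,11,14,15): XOR of data positions = 0⊕0⊕0⊕0⊕0⊕1⊕0 = 1
p4 (pos 4,5,6,7,12,13,14,15): XOR of data positions = 0⊕0⊕0⊕0⊕1⊕1⊕0 = 0
p8 (pos 8,9,10,11,12,13,14,15): XOR of data positions = 0⊕0⊕0⊕0⊕1⊕1⊕0 = 0
Codeword: 110000000000110

110000000000110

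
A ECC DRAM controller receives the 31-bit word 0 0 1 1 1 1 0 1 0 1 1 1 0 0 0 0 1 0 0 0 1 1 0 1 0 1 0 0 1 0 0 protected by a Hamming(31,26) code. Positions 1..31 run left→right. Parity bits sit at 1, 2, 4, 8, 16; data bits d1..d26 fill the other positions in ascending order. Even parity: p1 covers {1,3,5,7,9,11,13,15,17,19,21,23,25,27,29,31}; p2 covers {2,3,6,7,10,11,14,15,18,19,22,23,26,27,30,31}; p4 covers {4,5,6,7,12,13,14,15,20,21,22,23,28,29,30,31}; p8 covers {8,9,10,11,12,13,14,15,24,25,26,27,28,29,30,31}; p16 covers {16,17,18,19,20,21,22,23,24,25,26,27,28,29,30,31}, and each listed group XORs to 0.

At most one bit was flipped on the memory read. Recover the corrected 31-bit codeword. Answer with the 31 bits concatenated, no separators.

0011110101100000100011010100100

s1 (pos 1,3,5,7,9,11,13,15,17,19,21,23,25,27,29,31): 0⊕1⊕1⊕0⊕0⊕1⊕0⊕0⊕1⊕0⊕1⊕0⊕0⊕0⊕1⊕0 = 0
s2 (pos 2,3,6,7,10,11,14,15,18,19,22,23,26,27,30,31): 0⊕1⊕1⊕0⊕1⊕1⊕0⊕0⊕0⊕0⊕1⊕0⊕1⊕0⊕0⊕0 = 0
s4 (pos 4,5,6,7,12,13,14,15,20,21,22,23,28,29,30,31): 1⊕1⊕1⊕0⊕1⊕0⊕0⊕0⊕0⊕1⊕1⊕0⊕0⊕1⊕0⊕0 = 1
s8 (pos 8,9,10,11,12,13,14,15,24,25,26,27,28,29,30,31): 1⊕0⊕1⊕1⊕1⊕0⊕0⊕0⊕1⊕0⊕1⊕0⊕0⊕1⊕0⊕0 = 1
s16 (pos 16,17,18,19,20,21,22,23,24,25,26,27,28,29,30,31): 0⊕1⊕0⊕0⊕0⊕1⊕1⊕0⊕1⊕0⊕1⊕0⊕0⊕1⊕0⊕0 = 0
Syndrome s16…s1 = 01100 → error at position 12.
Flip position 12: 0011110101110000100011010100100 → 0011110101100000100011010100100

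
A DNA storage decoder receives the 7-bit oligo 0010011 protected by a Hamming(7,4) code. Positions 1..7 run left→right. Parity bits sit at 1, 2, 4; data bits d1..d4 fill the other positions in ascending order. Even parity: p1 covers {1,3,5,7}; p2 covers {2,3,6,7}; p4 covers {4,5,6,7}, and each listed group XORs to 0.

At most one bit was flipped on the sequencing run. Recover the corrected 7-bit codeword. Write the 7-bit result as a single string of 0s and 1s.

s1 (pos 1,3,5,7): 0⊕1⊕0⊕1 = 0
s2 (pos 2,3,6,7): 0⊕1⊕1⊕1 = 1
s4 (pos 4,5,6,7): 0⊕0⊕1⊕1 = 0
Syndrome s4…s1 = 010 → error at position 2.
Flip position 2: 0010011 → 0110011

0110011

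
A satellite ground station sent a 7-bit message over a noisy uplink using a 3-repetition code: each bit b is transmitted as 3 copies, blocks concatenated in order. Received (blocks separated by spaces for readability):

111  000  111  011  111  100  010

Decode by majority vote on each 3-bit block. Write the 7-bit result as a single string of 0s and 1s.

Block 1 (111): 3 ones → 1
Block 2 (000): 0 ones → 0
Block 3 (111): 3 ones → 1
Block 4 (011): 2 ones → 1
Block 5 (111): 3 ones → 1
Block 6 (100): 1 one → 0
Block 7 (010): 1 one → 0

1011100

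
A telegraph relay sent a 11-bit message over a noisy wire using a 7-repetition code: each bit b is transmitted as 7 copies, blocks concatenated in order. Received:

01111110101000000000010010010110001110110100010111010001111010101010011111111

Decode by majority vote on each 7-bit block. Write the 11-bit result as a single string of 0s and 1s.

Block 1 (0111111): 6 ones → 1
Block 2 (0101000): 2 ones → 0
Block 3 (0000000): 0 ones → 0
Block 4 (1001001): 3 ones → 0
Block 5 (0110001): 3 ones → 0
Block 6 (1101101): 5 ones → 1
Block 7 (0001011): 3 ones → 0
Block 8 (1010001): 3 ones → 0
Block 9 (1110101): 5 ones → 1
Block 10 (0101001): 3 ones → 0
Block 11 (1111111): 7 ones → 1

10000100101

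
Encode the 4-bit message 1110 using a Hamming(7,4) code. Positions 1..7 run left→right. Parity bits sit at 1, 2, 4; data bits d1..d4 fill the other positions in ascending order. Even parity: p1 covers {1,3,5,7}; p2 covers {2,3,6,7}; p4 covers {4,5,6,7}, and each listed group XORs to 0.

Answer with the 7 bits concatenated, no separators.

0010110

Place data at non-parity positions: p1 p2 1 p4 1 1 0
p1 (pos 1,3,5,7): XOR of data positions = 1⊕1⊕0 = 0
p2 (pos 2,3,6,7): XOR of data positions = 1⊕1⊕0 = 0
p4 (pos 4,5,6,7): XOR of data positions = 1⊕1⊕0 = 0
Codeword: 0010110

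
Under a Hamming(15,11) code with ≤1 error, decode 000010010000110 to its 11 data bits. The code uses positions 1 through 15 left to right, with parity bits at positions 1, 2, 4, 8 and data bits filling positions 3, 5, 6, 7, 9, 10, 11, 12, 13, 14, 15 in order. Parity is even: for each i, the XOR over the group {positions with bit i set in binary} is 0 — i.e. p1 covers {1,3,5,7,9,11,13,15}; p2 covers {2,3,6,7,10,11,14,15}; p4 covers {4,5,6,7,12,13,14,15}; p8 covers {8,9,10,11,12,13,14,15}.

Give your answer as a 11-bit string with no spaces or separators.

01000000100

s1 (pos 1,3,5,7,9,11,13,15): 0⊕0⊕1⊕0⊕0⊕0⊕1⊕0 = 0
s2 (pos 2,3,6,7,10,11,14,15): 0⊕0⊕0⊕0⊕0⊕0⊕1⊕0 = 1
s4 (pos 4,5,6,7,12,13,14,15): 0⊕1⊕0⊕0⊕0⊕1⊕1⊕0 = 1
s8 (pos 8,9,10,11,12,13,14,15): 1⊕0⊕0⊕0⊕0⊕1⊕1⊕0 = 1
Syndrome s8…s1 = 1110 → error at position 14.
Flip position 14: 000010010000110 → 000010010000100
Read data bits from positions 3,5,6,7,9,10,11,12,13,14,15: 01000000100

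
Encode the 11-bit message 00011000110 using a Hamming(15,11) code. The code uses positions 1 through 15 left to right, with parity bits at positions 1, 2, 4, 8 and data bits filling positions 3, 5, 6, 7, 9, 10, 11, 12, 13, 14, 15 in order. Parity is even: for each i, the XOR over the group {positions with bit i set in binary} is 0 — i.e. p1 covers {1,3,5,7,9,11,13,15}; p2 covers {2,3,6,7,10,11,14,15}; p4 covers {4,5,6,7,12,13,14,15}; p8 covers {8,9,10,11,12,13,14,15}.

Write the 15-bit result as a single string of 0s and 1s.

100100111000110

Place data at non-parity positions: p1 p2 0 p4 0 0 1 p8 1 0 0 0 1 1 0
p1 (pos 1,3,5,7,9,11,13,15): XOR of data positions = 0⊕0⊕1⊕1⊕0⊕1⊕0 = 1
p2 (pos 2,3,6,7,10,11,14,15): XOR of data positions = 0⊕0⊕1⊕0⊕0⊕1⊕0 = 0
p4 (pos 4,5,6,7,12,13,14,15): XOR of data positions = 0⊕0⊕1⊕0⊕1⊕1⊕0 = 1
p8 (pos 8,9,10,11,12,13,14,15): XOR of data positions = 1⊕0⊕0⊕0⊕1⊕1⊕0 = 1
Codeword: 100100111000110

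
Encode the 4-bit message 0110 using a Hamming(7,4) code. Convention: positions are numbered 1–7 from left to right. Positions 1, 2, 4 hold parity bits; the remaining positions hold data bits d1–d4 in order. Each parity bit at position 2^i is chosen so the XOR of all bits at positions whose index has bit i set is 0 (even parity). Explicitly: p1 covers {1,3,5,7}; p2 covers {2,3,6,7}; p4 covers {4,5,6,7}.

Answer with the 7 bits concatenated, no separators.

1100110

Place data at non-parity positions: p1 p2 0 p4 1 1 0
p1 (pos 1,3,5,7): XOR of data positions = 0⊕1⊕0 = 1
p2 (pos 2,3,6,7): XOR of data positions = 0⊕1⊕0 = 1
p4 (pos 4,5,6,7): XOR of data positions = 1⊕1⊕0 = 0
Codeword: 1100110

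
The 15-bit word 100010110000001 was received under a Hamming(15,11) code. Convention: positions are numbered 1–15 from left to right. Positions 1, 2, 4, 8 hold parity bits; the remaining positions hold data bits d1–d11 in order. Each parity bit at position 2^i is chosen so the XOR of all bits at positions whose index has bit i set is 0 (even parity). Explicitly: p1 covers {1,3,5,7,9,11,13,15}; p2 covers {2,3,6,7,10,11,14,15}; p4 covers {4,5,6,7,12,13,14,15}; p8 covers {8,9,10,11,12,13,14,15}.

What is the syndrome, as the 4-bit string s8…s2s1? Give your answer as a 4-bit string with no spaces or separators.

s1 (pos 1,3,5,7,9,11,13,15): 1⊕0⊕1⊕1⊕0⊕0⊕0⊕1 = 0
s2 (pos 2,3,6,7,10,11,14,15): 0⊕0⊕0⊕1⊕0⊕0⊕0⊕1 = 0
s4 (pos 4,5,6,7,12,13,14,15): 0⊕1⊕0⊕1⊕0⊕0⊕0⊕1 = 1
s8 (pos 8,9,10,11,12,13,14,15): 1⊕0⊕0⊕0⊕0⊕0⊕0⊕1 = 0
Syndrome s8…s1 = 0100 → error at position 4.

0100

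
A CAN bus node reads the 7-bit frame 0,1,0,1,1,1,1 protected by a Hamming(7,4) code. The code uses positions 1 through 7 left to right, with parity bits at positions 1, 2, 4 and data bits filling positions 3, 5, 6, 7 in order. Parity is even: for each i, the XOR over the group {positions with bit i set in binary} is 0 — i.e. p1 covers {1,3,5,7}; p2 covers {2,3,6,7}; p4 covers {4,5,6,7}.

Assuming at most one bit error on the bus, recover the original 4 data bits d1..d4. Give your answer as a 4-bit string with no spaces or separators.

s1 (pos 1,3,5,7): 0⊕0⊕1⊕1 = 0
s2 (pos 2,3,6,7): 1⊕0⊕1⊕1 = 1
s4 (pos 4,5,6,7): 1⊕1⊕1⊕1 = 0
Syndrome s4…s1 = 010 → error at position 2.
Flip position 2: 0101111 → 0001111
Read data bits from positions 3,5,6,7: 0111

0111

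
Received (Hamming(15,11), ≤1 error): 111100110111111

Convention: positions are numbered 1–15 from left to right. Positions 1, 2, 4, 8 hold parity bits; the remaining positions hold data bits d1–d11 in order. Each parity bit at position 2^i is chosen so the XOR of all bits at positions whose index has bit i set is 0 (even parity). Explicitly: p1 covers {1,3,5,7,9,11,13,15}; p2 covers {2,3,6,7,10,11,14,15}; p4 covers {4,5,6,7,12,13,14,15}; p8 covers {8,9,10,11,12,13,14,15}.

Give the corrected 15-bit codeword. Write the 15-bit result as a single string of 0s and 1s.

s1 (pos 1,3,5,7,9,11,13,15): 1⊕1⊕0⊕1⊕0⊕1⊕1⊕1 = 0
s2 (pos 2,3,6,7,10,11,14,15): 1⊕1⊕0⊕1⊕1⊕1⊕1⊕1 = 1
s4 (pos 4,5,6,7,12,13,14,15): 1⊕0⊕0⊕1⊕1⊕1⊕1⊕1 = 0
s8 (pos 8,9,10,11,12,13,14,15): 1⊕0⊕1⊕1⊕1⊕1⊕1⊕1 = 1
Syndrome s8…s1 = 1010 → error at position 10.
Flip position 10: 111100110111111 → 111100110011111

111100110011111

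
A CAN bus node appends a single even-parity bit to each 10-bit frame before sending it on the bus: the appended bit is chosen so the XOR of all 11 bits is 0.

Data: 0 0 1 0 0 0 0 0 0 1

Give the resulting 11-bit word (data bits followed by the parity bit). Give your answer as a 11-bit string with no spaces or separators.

XOR of the 10 data bits: 0⊕0⊕1⊕0⊕0⊕0⊕0⊕0⊕0⊕1 = 0
Parity bit = 0 (so all 11 bits XOR to 0).

00100000010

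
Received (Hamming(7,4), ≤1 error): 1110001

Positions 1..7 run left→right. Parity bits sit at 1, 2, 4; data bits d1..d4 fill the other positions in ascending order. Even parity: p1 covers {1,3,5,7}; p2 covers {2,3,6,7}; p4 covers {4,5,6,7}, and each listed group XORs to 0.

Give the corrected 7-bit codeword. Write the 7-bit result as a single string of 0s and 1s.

1110000

s1 (pos 1,3,5,7): 1⊕1⊕0⊕1 = 1
s2 (pos 2,3,6,7): 1⊕1⊕0⊕1 = 1
s4 (pos 4,5,6,7): 0⊕0⊕0⊕1 = 1
Syndrome s4…s1 = 111 → error at position 7.
Flip position 7: 1110001 → 1110000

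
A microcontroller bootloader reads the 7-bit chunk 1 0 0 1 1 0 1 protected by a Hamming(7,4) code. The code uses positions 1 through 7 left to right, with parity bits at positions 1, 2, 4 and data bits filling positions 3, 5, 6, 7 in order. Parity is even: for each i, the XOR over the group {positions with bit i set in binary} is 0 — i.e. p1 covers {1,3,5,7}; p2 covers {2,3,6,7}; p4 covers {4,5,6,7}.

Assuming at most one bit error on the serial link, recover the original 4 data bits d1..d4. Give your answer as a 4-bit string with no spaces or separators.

0100

s1 (pos 1,3,5,7): 1⊕0⊕1⊕1 = 1
s2 (pos 2,3,6,7): 0⊕0⊕0⊕1 = 1
s4 (pos 4,5,6,7): 1⊕1⊕0⊕1 = 1
Syndrome s4…s1 = 111 → error at position 7.
Flip position 7: 1001101 → 1001100
Read data bits from positions 3,5,6,7: 0100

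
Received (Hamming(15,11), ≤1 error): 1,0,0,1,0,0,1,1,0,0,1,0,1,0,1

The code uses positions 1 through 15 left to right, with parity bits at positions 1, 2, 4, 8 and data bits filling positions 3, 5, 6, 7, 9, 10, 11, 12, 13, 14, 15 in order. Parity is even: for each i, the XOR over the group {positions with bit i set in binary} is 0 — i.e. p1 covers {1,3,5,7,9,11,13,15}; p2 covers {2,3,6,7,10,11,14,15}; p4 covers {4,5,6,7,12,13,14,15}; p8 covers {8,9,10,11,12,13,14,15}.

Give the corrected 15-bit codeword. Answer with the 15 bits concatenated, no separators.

101100110010101

s1 (pos 1,3,5,7,9,11,13,15): 1⊕0⊕0⊕1⊕0⊕1⊕1⊕1 = 1
s2 (pos 2,3,6,7,10,11,14,15): 0⊕0⊕0⊕1⊕0⊕1⊕0⊕1 = 1
s4 (pos 4,5,6,7,12,13,14,15): 1⊕0⊕0⊕1⊕0⊕1⊕0⊕1 = 0
s8 (pos 8,9,10,11,12,13,14,15): 1⊕0⊕0⊕1⊕0⊕1⊕0⊕1 = 0
Syndrome s8…s1 = 0011 → error at position 3.
Flip position 3: 100100110010101 → 101100110010101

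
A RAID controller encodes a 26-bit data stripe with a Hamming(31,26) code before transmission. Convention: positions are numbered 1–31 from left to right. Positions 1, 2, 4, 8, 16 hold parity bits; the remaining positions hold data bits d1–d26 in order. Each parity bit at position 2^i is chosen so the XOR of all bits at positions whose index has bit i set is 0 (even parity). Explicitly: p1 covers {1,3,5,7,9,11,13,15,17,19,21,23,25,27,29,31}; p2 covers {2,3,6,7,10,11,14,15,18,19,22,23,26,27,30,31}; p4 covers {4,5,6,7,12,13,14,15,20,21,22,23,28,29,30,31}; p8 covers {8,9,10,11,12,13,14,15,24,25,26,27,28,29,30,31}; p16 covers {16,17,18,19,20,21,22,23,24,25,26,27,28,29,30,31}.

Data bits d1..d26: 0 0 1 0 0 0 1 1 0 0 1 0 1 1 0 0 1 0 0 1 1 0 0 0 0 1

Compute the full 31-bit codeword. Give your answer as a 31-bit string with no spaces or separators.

Place data at non-parity positions: p1 p2 0 p4 0 1 0 p8 0 0 1 1 0 0 1 p16 0 1 1 0 0 1 0 0 1 1 0 0 0 0 1
p1 (pos 1,3,5,7,9,11,13,15,17,19,21,23,25,27,29,31): XOR of data positions = 0⊕0⊕0⊕0⊕1⊕0⊕1⊕0⊕1⊕0⊕0⊕1⊕0⊕0⊕1 = 1
p2 (pos 2,3,6,7,10,11,14,15,18,19,22,23,26,27,30,31): XOR of data positions = 0⊕1⊕0⊕0⊕1⊕0⊕1⊕1⊕1⊕1⊕0⊕1⊕0⊕0⊕1 = 0
p4 (pos 4,5,6,7,12,13,14,15,20,21,22,23,28,29,30,31): XOR of data positions = 0⊕1⊕0⊕1⊕0⊕0⊕1⊕0⊕0⊕1⊕0⊕0⊕0⊕0⊕1 = 1
p8 (pos 8,9,10,11,12,13,14,15,24,25,26,27,28,29,30,31): XOR of data positions = 0⊕0⊕1⊕1⊕0⊕0⊕1⊕0⊕1⊕1⊕0⊕0⊕0⊕0⊕1 = 0
p16 (pos 16,17,18,19,20,21,22,23,24,25,26,27,28,29,30,31): XOR of data positions = 0⊕1⊕1⊕0⊕0⊕1⊕0⊕0⊕1⊕1⊕0⊕0⊕0⊕0⊕1 = 0
Codeword: 1001010000110010011001001100001

1001010000110010011001001100001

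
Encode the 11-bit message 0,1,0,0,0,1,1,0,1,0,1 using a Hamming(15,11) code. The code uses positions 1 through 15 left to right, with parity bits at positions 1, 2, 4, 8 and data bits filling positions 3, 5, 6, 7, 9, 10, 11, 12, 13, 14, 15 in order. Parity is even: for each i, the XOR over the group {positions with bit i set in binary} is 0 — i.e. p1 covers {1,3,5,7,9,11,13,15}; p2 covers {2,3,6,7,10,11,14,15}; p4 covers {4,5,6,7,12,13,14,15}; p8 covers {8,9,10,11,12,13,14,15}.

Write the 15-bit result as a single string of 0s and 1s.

010110000110101

Place data at non-parity positions: p1 p2 0 p4 1 0 0 p8 0 1 1 0 1 0 1
p1 (pos 1,3,5,7,9,11,13,15): XOR of data positions = 0⊕1⊕0⊕0⊕1⊕1⊕1 = 0
p2 (pos 2,3,6,7,10,11,14,15): XOR of data positions = 0⊕0⊕0⊕1⊕1⊕0⊕1 = 1
p4 (pos 4,5,6,7,12,13,14,15): XOR of data positions = 1⊕0⊕0⊕0⊕1⊕0⊕1 = 1
p8 (pos 8,9,10,11,12,13,14,15): XOR of data positions = 0⊕1⊕1⊕0⊕1⊕0⊕1 = 0
Codeword: 010110000110101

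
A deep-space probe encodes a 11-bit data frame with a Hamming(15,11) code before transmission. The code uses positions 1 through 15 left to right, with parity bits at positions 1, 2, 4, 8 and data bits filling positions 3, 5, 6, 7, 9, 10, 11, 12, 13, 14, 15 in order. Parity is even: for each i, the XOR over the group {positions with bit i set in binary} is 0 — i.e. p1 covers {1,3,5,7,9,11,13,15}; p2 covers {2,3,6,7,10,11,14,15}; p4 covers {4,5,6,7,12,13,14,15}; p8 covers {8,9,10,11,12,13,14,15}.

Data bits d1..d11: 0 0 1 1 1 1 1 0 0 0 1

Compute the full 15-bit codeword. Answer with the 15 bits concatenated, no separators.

Place data at non-parity positions: p1 p2 0 p4 0 1 1 p8 1 1 1 0 0 0 1
p1 (pos 1,3,5,7,9,11,13,15): XOR of data positions = 0⊕0⊕1⊕1⊕1⊕0⊕1 = 0
p2 (pos 2,3,6,7,10,11,14,15): XOR of data positions = 0⊕1⊕1⊕1⊕1⊕0⊕1 = 1
p4 (pos 4,5,6,7,12,13,14,15): XOR of data positions = 0⊕1⊕1⊕0⊕0⊕0⊕1 = 1
p8 (pos 8,9,10,11,12,13,14,15): XOR of data positions = 1⊕1⊕1⊕0⊕0⊕0⊕1 = 0
Codeword: 010101101110001

010101101110001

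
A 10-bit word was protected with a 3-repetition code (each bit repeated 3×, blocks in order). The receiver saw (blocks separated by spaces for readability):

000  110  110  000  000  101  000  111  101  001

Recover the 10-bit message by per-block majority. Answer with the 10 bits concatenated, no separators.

0110010110

Block 1 (000): 0 ones → 0
Block 2 (110): 2 ones → 1
Block 3 (110): 2 ones → 1
Block 4 (000): 0 ones → 0
Block 5 (000): 0 ones → 0
Block 6 (101): 2 ones → 1
Block 7 (000): 0 ones → 0
Block 8 (111): 3 ones → 1
Block 9 (101): 2 ones → 1
Block 10 (001): 1 one → 0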